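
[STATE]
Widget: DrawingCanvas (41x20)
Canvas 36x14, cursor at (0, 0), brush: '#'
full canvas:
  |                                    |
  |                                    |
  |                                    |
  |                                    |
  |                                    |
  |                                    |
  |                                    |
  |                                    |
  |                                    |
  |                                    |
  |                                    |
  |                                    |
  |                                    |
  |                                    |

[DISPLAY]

+                                        
                                         
                                         
                                         
                                         
                                         
                                         
                                         
                                         
                                         
                                         
                                         
                                         
                                         
                                         
                                         
                                         
                                         
                                         
                                         


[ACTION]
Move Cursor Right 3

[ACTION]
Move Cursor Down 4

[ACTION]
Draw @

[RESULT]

                                         
                                         
                                         
                                         
   @                                     
                                         
                                         
                                         
                                         
                                         
                                         
                                         
                                         
                                         
                                         
                                         
                                         
                                         
                                         
                                         


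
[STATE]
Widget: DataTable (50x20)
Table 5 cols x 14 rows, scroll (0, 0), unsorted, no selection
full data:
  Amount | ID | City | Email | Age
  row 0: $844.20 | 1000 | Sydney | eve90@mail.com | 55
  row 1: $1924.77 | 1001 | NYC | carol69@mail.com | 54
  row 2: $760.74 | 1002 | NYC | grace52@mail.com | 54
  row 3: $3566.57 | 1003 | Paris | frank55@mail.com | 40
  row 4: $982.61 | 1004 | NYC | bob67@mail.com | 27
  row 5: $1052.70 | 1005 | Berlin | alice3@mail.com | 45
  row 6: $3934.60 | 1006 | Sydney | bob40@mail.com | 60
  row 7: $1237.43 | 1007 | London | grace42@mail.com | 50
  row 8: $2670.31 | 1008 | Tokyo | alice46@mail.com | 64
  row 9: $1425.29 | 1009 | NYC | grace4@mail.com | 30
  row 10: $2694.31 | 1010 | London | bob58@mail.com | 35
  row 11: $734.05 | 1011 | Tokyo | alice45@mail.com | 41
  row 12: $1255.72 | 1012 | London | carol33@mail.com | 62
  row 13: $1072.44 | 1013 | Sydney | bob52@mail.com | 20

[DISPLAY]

Amount  │ID  │City  │Email           │Age         
────────┼────┼──────┼────────────────┼───         
$844.20 │1000│Sydney│eve90@mail.com  │55          
$1924.77│1001│NYC   │carol69@mail.com│54          
$760.74 │1002│NYC   │grace52@mail.com│54          
$3566.57│1003│Paris │frank55@mail.com│40          
$982.61 │1004│NYC   │bob67@mail.com  │27          
$1052.70│1005│Berlin│alice3@mail.com │45          
$3934.60│1006│Sydney│bob40@mail.com  │60          
$1237.43│1007│London│grace42@mail.com│50          
$2670.31│1008│Tokyo │alice46@mail.com│64          
$1425.29│1009│NYC   │grace4@mail.com │30          
$2694.31│1010│London│bob58@mail.com  │35          
$734.05 │1011│Tokyo │alice45@mail.com│41          
$1255.72│1012│London│carol33@mail.com│62          
$1072.44│1013│Sydney│bob52@mail.com  │20          
                                                  
                                                  
                                                  
                                                  


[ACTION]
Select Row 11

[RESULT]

Amount  │ID  │City  │Email           │Age         
────────┼────┼──────┼────────────────┼───         
$844.20 │1000│Sydney│eve90@mail.com  │55          
$1924.77│1001│NYC   │carol69@mail.com│54          
$760.74 │1002│NYC   │grace52@mail.com│54          
$3566.57│1003│Paris │frank55@mail.com│40          
$982.61 │1004│NYC   │bob67@mail.com  │27          
$1052.70│1005│Berlin│alice3@mail.com │45          
$3934.60│1006│Sydney│bob40@mail.com  │60          
$1237.43│1007│London│grace42@mail.com│50          
$2670.31│1008│Tokyo │alice46@mail.com│64          
$1425.29│1009│NYC   │grace4@mail.com │30          
$2694.31│1010│London│bob58@mail.com  │35          
>734.05 │1011│Tokyo │alice45@mail.com│41          
$1255.72│1012│London│carol33@mail.com│62          
$1072.44│1013│Sydney│bob52@mail.com  │20          
                                                  
                                                  
                                                  
                                                  


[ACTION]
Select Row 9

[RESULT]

Amount  │ID  │City  │Email           │Age         
────────┼────┼──────┼────────────────┼───         
$844.20 │1000│Sydney│eve90@mail.com  │55          
$1924.77│1001│NYC   │carol69@mail.com│54          
$760.74 │1002│NYC   │grace52@mail.com│54          
$3566.57│1003│Paris │frank55@mail.com│40          
$982.61 │1004│NYC   │bob67@mail.com  │27          
$1052.70│1005│Berlin│alice3@mail.com │45          
$3934.60│1006│Sydney│bob40@mail.com  │60          
$1237.43│1007│London│grace42@mail.com│50          
$2670.31│1008│Tokyo │alice46@mail.com│64          
>1425.29│1009│NYC   │grace4@mail.com │30          
$2694.31│1010│London│bob58@mail.com  │35          
$734.05 │1011│Tokyo │alice45@mail.com│41          
$1255.72│1012│London│carol33@mail.com│62          
$1072.44│1013│Sydney│bob52@mail.com  │20          
                                                  
                                                  
                                                  
                                                  


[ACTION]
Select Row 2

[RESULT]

Amount  │ID  │City  │Email           │Age         
────────┼────┼──────┼────────────────┼───         
$844.20 │1000│Sydney│eve90@mail.com  │55          
$1924.77│1001│NYC   │carol69@mail.com│54          
>760.74 │1002│NYC   │grace52@mail.com│54          
$3566.57│1003│Paris │frank55@mail.com│40          
$982.61 │1004│NYC   │bob67@mail.com  │27          
$1052.70│1005│Berlin│alice3@mail.com │45          
$3934.60│1006│Sydney│bob40@mail.com  │60          
$1237.43│1007│London│grace42@mail.com│50          
$2670.31│1008│Tokyo │alice46@mail.com│64          
$1425.29│1009│NYC   │grace4@mail.com │30          
$2694.31│1010│London│bob58@mail.com  │35          
$734.05 │1011│Tokyo │alice45@mail.com│41          
$1255.72│1012│London│carol33@mail.com│62          
$1072.44│1013│Sydney│bob52@mail.com  │20          
                                                  
                                                  
                                                  
                                                  


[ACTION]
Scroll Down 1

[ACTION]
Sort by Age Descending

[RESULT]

Amount  │ID  │City  │Email           │Ag▼         
────────┼────┼──────┼────────────────┼───         
$2670.31│1008│Tokyo │alice46@mail.com│64          
$1255.72│1012│London│carol33@mail.com│62          
>3934.60│1006│Sydney│bob40@mail.com  │60          
$844.20 │1000│Sydney│eve90@mail.com  │55          
$1924.77│1001│NYC   │carol69@mail.com│54          
$760.74 │1002│NYC   │grace52@mail.com│54          
$1237.43│1007│London│grace42@mail.com│50          
$1052.70│1005│Berlin│alice3@mail.com │45          
$734.05 │1011│Tokyo │alice45@mail.com│41          
$3566.57│1003│Paris │frank55@mail.com│40          
$2694.31│1010│London│bob58@mail.com  │35          
$1425.29│1009│NYC   │grace4@mail.com │30          
$982.61 │1004│NYC   │bob67@mail.com  │27          
$1072.44│1013│Sydney│bob52@mail.com  │20          
                                                  
                                                  
                                                  
                                                  


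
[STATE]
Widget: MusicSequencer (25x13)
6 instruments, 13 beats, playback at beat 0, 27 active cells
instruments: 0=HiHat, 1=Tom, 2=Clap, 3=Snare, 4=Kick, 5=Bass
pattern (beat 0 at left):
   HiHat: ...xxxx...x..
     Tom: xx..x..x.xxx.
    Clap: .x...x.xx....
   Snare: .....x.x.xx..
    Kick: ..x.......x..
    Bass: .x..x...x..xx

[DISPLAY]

      ▼123456789012      
 HiHat···████···█··      
   Tom██··█··█·███·      
  Clap·█···█·██····      
 Snare·····█·█·██··      
  Kick··█·······█··      
  Bass·█··█···█··██      
                         
                         
                         
                         
                         
                         


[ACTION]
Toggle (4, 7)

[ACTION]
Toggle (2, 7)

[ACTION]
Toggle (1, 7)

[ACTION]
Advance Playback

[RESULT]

      0▼23456789012      
 HiHat···████···█··      
   Tom██··█····███·      
  Clap·█···█··█····      
 Snare·····█·█·██··      
  Kick··█····█··█··      
  Bass·█··█···█··██      
                         
                         
                         
                         
                         
                         


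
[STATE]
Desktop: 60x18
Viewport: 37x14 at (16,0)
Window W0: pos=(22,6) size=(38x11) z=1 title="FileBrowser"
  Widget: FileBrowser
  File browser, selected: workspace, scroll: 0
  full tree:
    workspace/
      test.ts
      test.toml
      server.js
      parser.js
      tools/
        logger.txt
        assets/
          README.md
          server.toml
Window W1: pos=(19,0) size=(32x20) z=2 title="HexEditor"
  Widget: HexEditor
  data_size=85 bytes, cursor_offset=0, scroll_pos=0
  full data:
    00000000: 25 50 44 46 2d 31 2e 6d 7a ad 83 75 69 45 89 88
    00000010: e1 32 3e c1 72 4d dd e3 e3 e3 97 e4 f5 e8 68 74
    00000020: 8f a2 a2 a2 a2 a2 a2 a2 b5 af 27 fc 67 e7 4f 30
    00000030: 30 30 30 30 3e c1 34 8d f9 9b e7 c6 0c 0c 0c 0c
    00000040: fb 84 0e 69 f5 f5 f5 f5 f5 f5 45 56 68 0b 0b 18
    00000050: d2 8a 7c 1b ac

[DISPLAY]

   ┏━━━━━━━━━━━━━━━━━━━━━━━━━━━━━━┓  
   ┃ HexEditor                    ┃  
   ┠──────────────────────────────┨  
   ┃00000000  25 50 44 46 2d 31 2e┃  
   ┃00000010  e1 32 3e c1 72 4d dd┃  
   ┃00000020  8f a2 a2 a2 a2 a2 a2┃  
   ┃00000030  30 30 30 30 3e c1 34┃━━
   ┃00000040  fb 84 0e 69 f5 f5 f5┃  
   ┃00000050  d2 8a 7c 1b ac      ┃──
   ┃                              ┃  
   ┃                              ┃  
   ┃                              ┃  
   ┃                              ┃  
   ┃                              ┃  


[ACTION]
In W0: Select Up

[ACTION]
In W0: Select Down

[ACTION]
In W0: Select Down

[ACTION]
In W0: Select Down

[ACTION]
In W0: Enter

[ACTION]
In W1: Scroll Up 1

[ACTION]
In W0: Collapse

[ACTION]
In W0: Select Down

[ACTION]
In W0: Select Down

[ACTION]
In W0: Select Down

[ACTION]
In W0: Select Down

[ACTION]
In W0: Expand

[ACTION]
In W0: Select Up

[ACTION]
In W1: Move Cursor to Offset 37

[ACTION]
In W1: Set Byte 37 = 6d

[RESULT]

   ┏━━━━━━━━━━━━━━━━━━━━━━━━━━━━━━┓  
   ┃ HexEditor                    ┃  
   ┠──────────────────────────────┨  
   ┃00000000  25 50 44 46 2d 31 2e┃  
   ┃00000010  e1 32 3e c1 72 4d dd┃  
   ┃00000020  8f a2 a2 a2 a2 6D a2┃  
   ┃00000030  30 30 30 30 3e c1 34┃━━
   ┃00000040  fb 84 0e 69 f5 f5 f5┃  
   ┃00000050  d2 8a 7c 1b ac      ┃──
   ┃                              ┃  
   ┃                              ┃  
   ┃                              ┃  
   ┃                              ┃  
   ┃                              ┃  


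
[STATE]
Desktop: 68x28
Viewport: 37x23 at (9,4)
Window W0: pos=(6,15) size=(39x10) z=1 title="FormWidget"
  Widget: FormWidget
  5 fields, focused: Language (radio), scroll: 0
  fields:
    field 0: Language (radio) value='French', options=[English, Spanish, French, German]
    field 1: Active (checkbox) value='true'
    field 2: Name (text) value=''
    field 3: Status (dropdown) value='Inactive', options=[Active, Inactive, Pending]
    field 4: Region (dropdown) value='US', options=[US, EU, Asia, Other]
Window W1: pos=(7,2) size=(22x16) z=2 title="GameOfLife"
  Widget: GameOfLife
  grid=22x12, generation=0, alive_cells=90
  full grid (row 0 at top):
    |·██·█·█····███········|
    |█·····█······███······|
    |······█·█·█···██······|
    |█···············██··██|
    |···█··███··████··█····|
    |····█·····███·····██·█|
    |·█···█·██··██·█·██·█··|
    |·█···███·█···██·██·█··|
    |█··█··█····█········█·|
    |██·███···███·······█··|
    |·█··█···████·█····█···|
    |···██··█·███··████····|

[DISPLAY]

───────────────────┨                 
en: 0              ┃                 
█·█·█····███·······┃                 
····█······███·····┃                 
····█·█·█···██·····┃                 
··············██··█┃                 
·█··███··████··█···┃                 
··█·····███·····██·┃                 
···█·██··██·█·██·█·┃                 
···███·█···██·██·█·┃                 
·█··█····█········█┃                 
·███···███·······█·┃━━━━━━━━━━━━━━━┓ 
··█···████·█····█··┃               ┃ 
━━━━━━━━━━━━━━━━━━━┛───────────────┨ 
Language:   ( ) English  ( ) Spanis┃ 
Active:     [x]                    ┃ 
Name:       [                     ]┃ 
Status:     [Inactive            ▼]┃ 
Region:     [US                  ▼]┃ 
                                   ┃ 
━━━━━━━━━━━━━━━━━━━━━━━━━━━━━━━━━━━┛ 
                                     
                                     


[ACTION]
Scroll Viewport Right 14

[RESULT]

─────┨                               
     ┃                               
·····┃                               
·····┃                               
·····┃                               
██··█┃                               
·█···┃                               
··██·┃                               
██·█·┃                               
██·█·┃                               
····█┃                               
···█·┃━━━━━━━━━━━━━━━┓               
··█··┃               ┃               
━━━━━┛───────────────┨               
) English  ( ) Spanis┃               
]                    ┃               
                    ]┃               
nactive            ▼]┃               
S                  ▼]┃               
                     ┃               
━━━━━━━━━━━━━━━━━━━━━┛               
                                     
                                     


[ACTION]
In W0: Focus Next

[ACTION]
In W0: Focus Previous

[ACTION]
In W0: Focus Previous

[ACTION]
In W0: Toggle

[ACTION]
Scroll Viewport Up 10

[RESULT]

                                     
                                     
━━━━━┓                               
     ┃                               
─────┨                               
     ┃                               
·····┃                               
·····┃                               
·····┃                               
██··█┃                               
·█···┃                               
··██·┃                               
██·█·┃                               
██·█·┃                               
····█┃                               
···█·┃━━━━━━━━━━━━━━━┓               
··█··┃               ┃               
━━━━━┛───────────────┨               
) English  ( ) Spanis┃               
]                    ┃               
                    ]┃               
nactive            ▼]┃               
S                  ▼]┃               


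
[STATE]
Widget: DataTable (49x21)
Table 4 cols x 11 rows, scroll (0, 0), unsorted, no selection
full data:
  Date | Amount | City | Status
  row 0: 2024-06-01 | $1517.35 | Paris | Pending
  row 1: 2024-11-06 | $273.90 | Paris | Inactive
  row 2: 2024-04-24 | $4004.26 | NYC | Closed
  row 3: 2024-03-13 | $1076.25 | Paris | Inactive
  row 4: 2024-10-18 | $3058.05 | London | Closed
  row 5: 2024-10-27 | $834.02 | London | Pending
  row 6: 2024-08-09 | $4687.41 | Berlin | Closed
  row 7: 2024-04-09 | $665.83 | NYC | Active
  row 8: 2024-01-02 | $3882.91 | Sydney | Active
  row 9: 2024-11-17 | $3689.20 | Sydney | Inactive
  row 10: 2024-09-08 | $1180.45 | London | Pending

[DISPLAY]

Date      │Amount  │City  │Status                
──────────┼────────┼──────┼────────              
2024-06-01│$1517.35│Paris │Pending               
2024-11-06│$273.90 │Paris │Inactive              
2024-04-24│$4004.26│NYC   │Closed                
2024-03-13│$1076.25│Paris │Inactive              
2024-10-18│$3058.05│London│Closed                
2024-10-27│$834.02 │London│Pending               
2024-08-09│$4687.41│Berlin│Closed                
2024-04-09│$665.83 │NYC   │Active                
2024-01-02│$3882.91│Sydney│Active                
2024-11-17│$3689.20│Sydney│Inactive              
2024-09-08│$1180.45│London│Pending               
                                                 
                                                 
                                                 
                                                 
                                                 
                                                 
                                                 
                                                 


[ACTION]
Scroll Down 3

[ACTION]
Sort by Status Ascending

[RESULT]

Date      │Amount  │City  │Status ▲              
──────────┼────────┼──────┼────────              
2024-04-09│$665.83 │NYC   │Active                
2024-01-02│$3882.91│Sydney│Active                
2024-04-24│$4004.26│NYC   │Closed                
2024-10-18│$3058.05│London│Closed                
2024-08-09│$4687.41│Berlin│Closed                
2024-11-06│$273.90 │Paris │Inactive              
2024-03-13│$1076.25│Paris │Inactive              
2024-11-17│$3689.20│Sydney│Inactive              
2024-06-01│$1517.35│Paris │Pending               
2024-10-27│$834.02 │London│Pending               
2024-09-08│$1180.45│London│Pending               
                                                 
                                                 
                                                 
                                                 
                                                 
                                                 
                                                 
                                                 


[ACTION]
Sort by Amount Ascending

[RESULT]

Date      │Amount ▲│City  │Status                
──────────┼────────┼──────┼────────              
2024-11-06│$273.90 │Paris │Inactive              
2024-04-09│$665.83 │NYC   │Active                
2024-10-27│$834.02 │London│Pending               
2024-03-13│$1076.25│Paris │Inactive              
2024-09-08│$1180.45│London│Pending               
2024-06-01│$1517.35│Paris │Pending               
2024-10-18│$3058.05│London│Closed                
2024-11-17│$3689.20│Sydney│Inactive              
2024-01-02│$3882.91│Sydney│Active                
2024-04-24│$4004.26│NYC   │Closed                
2024-08-09│$4687.41│Berlin│Closed                
                                                 
                                                 
                                                 
                                                 
                                                 
                                                 
                                                 
                                                 


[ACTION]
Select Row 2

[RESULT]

Date      │Amount ▲│City  │Status                
──────────┼────────┼──────┼────────              
2024-11-06│$273.90 │Paris │Inactive              
2024-04-09│$665.83 │NYC   │Active                
>024-10-27│$834.02 │London│Pending               
2024-03-13│$1076.25│Paris │Inactive              
2024-09-08│$1180.45│London│Pending               
2024-06-01│$1517.35│Paris │Pending               
2024-10-18│$3058.05│London│Closed                
2024-11-17│$3689.20│Sydney│Inactive              
2024-01-02│$3882.91│Sydney│Active                
2024-04-24│$4004.26│NYC   │Closed                
2024-08-09│$4687.41│Berlin│Closed                
                                                 
                                                 
                                                 
                                                 
                                                 
                                                 
                                                 
                                                 


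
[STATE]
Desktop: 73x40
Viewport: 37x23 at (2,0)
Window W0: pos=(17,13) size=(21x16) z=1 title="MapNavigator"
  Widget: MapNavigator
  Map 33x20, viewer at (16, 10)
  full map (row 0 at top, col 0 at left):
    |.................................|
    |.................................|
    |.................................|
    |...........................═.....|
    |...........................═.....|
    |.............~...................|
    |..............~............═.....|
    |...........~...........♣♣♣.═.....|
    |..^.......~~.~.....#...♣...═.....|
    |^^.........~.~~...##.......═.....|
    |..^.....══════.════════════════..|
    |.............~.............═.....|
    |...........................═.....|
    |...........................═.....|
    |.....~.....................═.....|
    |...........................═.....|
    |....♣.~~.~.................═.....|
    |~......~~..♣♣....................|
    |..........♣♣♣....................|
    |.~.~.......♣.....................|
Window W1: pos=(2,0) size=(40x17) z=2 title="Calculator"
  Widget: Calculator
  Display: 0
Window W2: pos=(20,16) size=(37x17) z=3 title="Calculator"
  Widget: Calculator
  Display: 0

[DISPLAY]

┏━━━━━━━━━━━━━━━━━━━━━━━━━━━━━━━━━━━━
┃ Calculator                         
┠────────────────────────────────────
┃                                    
┃┌───┬───┬───┬───┐                   
┃│ 7 │ 8 │ 9 │ ÷ │                   
┃├───┼───┼───┼───┤                   
┃│ 4 │ 5 │ 6 │ × │                   
┃├───┼───┼───┼───┤                   
┃│ 1 │ 2 │ 3 │ - │                   
┃├───┼───┼───┼───┤                   
┃│ 0 │ . │ = │ + │                   
┃├───┼───┼───┼───┤                   
┃│ C │ MC│ MR│ M+│                   
┃└───┴───┴───┴───┘                   
┃                                    
┗━━━━━━━━━━━━━━━━━┏━━━━━━━━━━━━━━━━━━
               ┃..┃ Calculator       
               ┃..┠──────────────────
               ┃..┃                  
               ┃..┃┌───┬───┬───┬───┐ 
               ┃..┃│ 7 │ 8 │ 9 │ ÷ │ 
               ┃.═┃├───┼───┼───┼───┤ 


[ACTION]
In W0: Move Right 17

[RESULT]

┏━━━━━━━━━━━━━━━━━━━━━━━━━━━━━━━━━━━━
┃ Calculator                         
┠────────────────────────────────────
┃                                    
┃┌───┬───┬───┬───┐                   
┃│ 7 │ 8 │ 9 │ ÷ │                   
┃├───┼───┼───┼───┤                   
┃│ 4 │ 5 │ 6 │ × │                   
┃├───┼───┼───┼───┤                   
┃│ 1 │ 2 │ 3 │ - │                   
┃├───┼───┼───┼───┤                   
┃│ 0 │ . │ = │ + │                   
┃├───┼───┼───┼───┤                   
┃│ C │ MC│ MR│ M+│                   
┃└───┴───┴───┴───┘                   
┃                                    
┗━━━━━━━━━━━━━━━━━┏━━━━━━━━━━━━━━━━━━
               ┃..┃ Calculator       
               ┃..┠──────────────────
               ┃♣♣┃                  
               ┃♣.┃┌───┬───┬───┬───┐ 
               ┃..┃│ 7 │ 8 │ 9 │ ÷ │ 
               ┃══┃├───┼───┼───┼───┤ 


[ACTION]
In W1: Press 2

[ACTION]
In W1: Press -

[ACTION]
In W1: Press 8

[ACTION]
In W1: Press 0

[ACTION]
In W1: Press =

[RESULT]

┏━━━━━━━━━━━━━━━━━━━━━━━━━━━━━━━━━━━━
┃ Calculator                         
┠────────────────────────────────────
┃                                   -
┃┌───┬───┬───┬───┐                   
┃│ 7 │ 8 │ 9 │ ÷ │                   
┃├───┼───┼───┼───┤                   
┃│ 4 │ 5 │ 6 │ × │                   
┃├───┼───┼───┼───┤                   
┃│ 1 │ 2 │ 3 │ - │                   
┃├───┼───┼───┼───┤                   
┃│ 0 │ . │ = │ + │                   
┃├───┼───┼───┼───┤                   
┃│ C │ MC│ MR│ M+│                   
┃└───┴───┴───┴───┘                   
┃                                    
┗━━━━━━━━━━━━━━━━━┏━━━━━━━━━━━━━━━━━━
               ┃..┃ Calculator       
               ┃..┠──────────────────
               ┃♣♣┃                  
               ┃♣.┃┌───┬───┬───┬───┐ 
               ┃..┃│ 7 │ 8 │ 9 │ ÷ │ 
               ┃══┃├───┼───┼───┼───┤ 


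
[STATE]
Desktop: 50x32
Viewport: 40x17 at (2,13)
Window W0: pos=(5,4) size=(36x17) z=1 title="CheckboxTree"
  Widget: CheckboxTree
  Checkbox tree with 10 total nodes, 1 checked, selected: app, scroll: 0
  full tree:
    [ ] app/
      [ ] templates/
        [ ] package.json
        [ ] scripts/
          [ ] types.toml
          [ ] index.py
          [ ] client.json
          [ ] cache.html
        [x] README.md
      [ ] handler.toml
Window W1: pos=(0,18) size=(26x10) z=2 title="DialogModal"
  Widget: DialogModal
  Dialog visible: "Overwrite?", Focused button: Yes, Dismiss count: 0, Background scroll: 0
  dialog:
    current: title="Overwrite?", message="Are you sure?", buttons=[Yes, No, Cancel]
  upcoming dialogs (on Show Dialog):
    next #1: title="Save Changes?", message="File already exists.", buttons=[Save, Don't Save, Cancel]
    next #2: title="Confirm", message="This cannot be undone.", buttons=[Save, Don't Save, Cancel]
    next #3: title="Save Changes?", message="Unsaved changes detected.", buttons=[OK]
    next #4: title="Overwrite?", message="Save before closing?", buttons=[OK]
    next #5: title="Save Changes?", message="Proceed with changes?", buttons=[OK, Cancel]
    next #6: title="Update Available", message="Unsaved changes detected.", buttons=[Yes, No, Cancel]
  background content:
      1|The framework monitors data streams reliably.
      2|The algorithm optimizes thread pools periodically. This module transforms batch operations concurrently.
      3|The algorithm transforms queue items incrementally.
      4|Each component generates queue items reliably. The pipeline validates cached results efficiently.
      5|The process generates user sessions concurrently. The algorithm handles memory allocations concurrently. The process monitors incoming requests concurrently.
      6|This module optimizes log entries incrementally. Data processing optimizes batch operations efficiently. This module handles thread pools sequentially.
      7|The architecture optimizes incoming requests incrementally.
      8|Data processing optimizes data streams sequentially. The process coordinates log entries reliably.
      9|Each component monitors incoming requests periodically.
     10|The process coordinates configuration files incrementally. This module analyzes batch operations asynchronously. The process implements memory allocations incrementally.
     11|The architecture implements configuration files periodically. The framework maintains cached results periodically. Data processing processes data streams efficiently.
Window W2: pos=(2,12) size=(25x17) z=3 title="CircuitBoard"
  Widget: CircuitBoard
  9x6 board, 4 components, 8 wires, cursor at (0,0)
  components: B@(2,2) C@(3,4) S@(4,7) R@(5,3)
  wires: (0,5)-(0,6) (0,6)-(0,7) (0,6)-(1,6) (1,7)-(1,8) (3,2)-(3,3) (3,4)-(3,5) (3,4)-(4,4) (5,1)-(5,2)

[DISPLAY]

┃ CircuitBoard          ┃n            ┃ 
┠───────────────────────┨             ┃ 
┃   0 1 2 3 4 5 6 7 8   ┃             ┃ 
┃0  [.]                 ┃             ┃ 
┃                       ┃             ┃ 
┃1                      ┃             ┃ 
┃                       ┃             ┃ 
┃2           B          ┃━━━━━━━━━━━━━┛ 
┃                       ┃               
┃3           · ─ ·   C ─┃               
┃                    │  ┃               
┃4                   ·  ┃               
┃                       ┃               
┃5       · ─ ·   R      ┃               
┃Cursor: (0,0)          ┃               
┗━━━━━━━━━━━━━━━━━━━━━━━┛               
                                        


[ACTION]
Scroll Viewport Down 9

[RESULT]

┃   0 1 2 3 4 5 6 7 8   ┃             ┃ 
┃0  [.]                 ┃             ┃ 
┃                       ┃             ┃ 
┃1                      ┃             ┃ 
┃                       ┃             ┃ 
┃2           B          ┃━━━━━━━━━━━━━┛ 
┃                       ┃               
┃3           · ─ ·   C ─┃               
┃                    │  ┃               
┃4                   ·  ┃               
┃                       ┃               
┃5       · ─ ·   R      ┃               
┃Cursor: (0,0)          ┃               
┗━━━━━━━━━━━━━━━━━━━━━━━┛               
                                        
                                        
                                        


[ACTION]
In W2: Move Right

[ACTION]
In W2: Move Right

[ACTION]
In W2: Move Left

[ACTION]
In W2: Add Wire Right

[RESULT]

┃   0 1 2 3 4 5 6 7 8   ┃             ┃ 
┃0      [.]─ ·          ┃             ┃ 
┃                       ┃             ┃ 
┃1                      ┃             ┃ 
┃                       ┃             ┃ 
┃2           B          ┃━━━━━━━━━━━━━┛ 
┃                       ┃               
┃3           · ─ ·   C ─┃               
┃                    │  ┃               
┃4                   ·  ┃               
┃                       ┃               
┃5       · ─ ·   R      ┃               
┃Cursor: (0,1)          ┃               
┗━━━━━━━━━━━━━━━━━━━━━━━┛               
                                        
                                        
                                        


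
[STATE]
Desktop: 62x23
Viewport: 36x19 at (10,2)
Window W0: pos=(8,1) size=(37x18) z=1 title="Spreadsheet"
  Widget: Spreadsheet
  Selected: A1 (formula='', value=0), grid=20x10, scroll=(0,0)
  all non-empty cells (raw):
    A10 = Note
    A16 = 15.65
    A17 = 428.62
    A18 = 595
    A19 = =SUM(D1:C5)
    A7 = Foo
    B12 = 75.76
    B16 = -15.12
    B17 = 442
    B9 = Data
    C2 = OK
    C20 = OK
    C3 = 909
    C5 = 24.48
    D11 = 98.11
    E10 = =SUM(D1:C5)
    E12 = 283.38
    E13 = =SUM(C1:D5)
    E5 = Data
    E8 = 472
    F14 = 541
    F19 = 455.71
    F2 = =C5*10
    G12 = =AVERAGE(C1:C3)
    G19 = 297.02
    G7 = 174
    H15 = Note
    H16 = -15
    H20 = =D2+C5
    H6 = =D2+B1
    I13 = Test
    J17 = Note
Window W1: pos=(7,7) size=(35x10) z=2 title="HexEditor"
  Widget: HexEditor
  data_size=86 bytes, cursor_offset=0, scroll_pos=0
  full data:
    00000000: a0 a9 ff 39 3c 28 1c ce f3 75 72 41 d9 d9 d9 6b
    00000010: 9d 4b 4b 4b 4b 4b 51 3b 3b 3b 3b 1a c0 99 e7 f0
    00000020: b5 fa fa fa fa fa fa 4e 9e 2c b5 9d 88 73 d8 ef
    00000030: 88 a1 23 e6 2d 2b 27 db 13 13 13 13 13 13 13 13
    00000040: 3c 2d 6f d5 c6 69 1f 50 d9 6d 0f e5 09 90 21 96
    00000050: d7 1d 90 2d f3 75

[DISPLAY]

Spreadsheet                       ┃ 
──────────────────────────────────┨ 
1:                                ┃ 
      A       B       C       D   ┃ 
----------------------------------┃ 
━━━━━━━━━━━━━━━━━━━━━━━━━━━━━━━┓  ┃ 
exEditor                       ┃  ┃ 
───────────────────────────────┨  ┃ 
000000  A0 a9 ff 39 3c 28 1c ce┃  ┃ 
000010  9d 4b 4b 4b 4b 4b 51 3b┃  ┃ 
000020  b5 fa fa fa fa fa fa 4e┃  ┃ 
000030  88 a1 23 e6 2d 2b 27 db┃  ┃ 
000040  3c 2d 6f d5 c6 69 1f 50┃  ┃ 
000050  d7 1d 90 2d f3 75      ┃  ┃ 
━━━━━━━━━━━━━━━━━━━━━━━━━━━━━━━┛  ┃ 
11        0       0       0   98.1┃ 
━━━━━━━━━━━━━━━━━━━━━━━━━━━━━━━━━━┛ 
                                    
                                    


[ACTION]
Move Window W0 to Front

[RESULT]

Spreadsheet                       ┃ 
──────────────────────────────────┨ 
1:                                ┃ 
      A       B       C       D   ┃ 
----------------------------------┃ 
 1      [0]       0       0       ┃ 
 2        0       0OK             ┃ 
 3        0       0     909       ┃ 
 4        0       0       0       ┃ 
 5        0       0   24.48       ┃ 
 6        0       0       0       ┃ 
 7 Foo            0       0       ┃ 
 8        0       0       0       ┃ 
 9        0Data           0       ┃ 
10 Note           0       0       ┃ 
11        0       0       0   98.1┃ 
━━━━━━━━━━━━━━━━━━━━━━━━━━━━━━━━━━┛ 
                                    
                                    


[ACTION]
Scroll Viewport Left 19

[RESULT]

        ┃ Spreadsheet               
        ┠───────────────────────────
        ┃A1:                        
        ┃       A       B       C   
        ┃---------------------------
       ┏┃  1      [0]       0       
       ┃┃  2        0       0OK     
       ┠┃  3        0       0     90
       ┃┃  4        0       0       
       ┃┃  5        0       0   24.4
       ┃┃  6        0       0       
       ┃┃  7 Foo            0       
       ┃┃  8        0       0       
       ┃┃  9        0Data           
       ┗┃ 10 Note           0       
        ┃ 11        0       0       
        ┗━━━━━━━━━━━━━━━━━━━━━━━━━━━
                                    
                                    


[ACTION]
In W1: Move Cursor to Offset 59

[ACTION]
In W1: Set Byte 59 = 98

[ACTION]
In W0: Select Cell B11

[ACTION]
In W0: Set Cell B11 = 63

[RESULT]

        ┃ Spreadsheet               
        ┠───────────────────────────
        ┃B11: 63                    
        ┃       A       B       C   
        ┃---------------------------
       ┏┃  1        0       0       
       ┃┃  2        0       0OK     
       ┠┃  3        0       0     90
       ┃┃  4        0       0       
       ┃┃  5        0       0   24.4
       ┃┃  6        0       0       
       ┃┃  7 Foo            0       
       ┃┃  8        0       0       
       ┃┃  9        0Data           
       ┗┃ 10 Note           0       
        ┃ 11        0    [63]       
        ┗━━━━━━━━━━━━━━━━━━━━━━━━━━━
                                    
                                    
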